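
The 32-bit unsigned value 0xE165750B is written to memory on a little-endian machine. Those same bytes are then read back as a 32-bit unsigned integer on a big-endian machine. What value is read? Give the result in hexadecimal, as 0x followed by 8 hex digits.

0x0B7565E1

Stored little-endian, the bytes at ascending addresses are 0B 75 65 E1.
Read back as big-endian, the last byte is least significant, giving 0x0B7565E1.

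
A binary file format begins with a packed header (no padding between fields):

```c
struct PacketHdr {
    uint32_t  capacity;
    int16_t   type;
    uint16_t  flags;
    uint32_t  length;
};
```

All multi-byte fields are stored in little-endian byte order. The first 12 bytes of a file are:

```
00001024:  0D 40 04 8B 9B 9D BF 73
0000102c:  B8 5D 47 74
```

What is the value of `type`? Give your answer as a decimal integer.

-25189

`type` follows `capacity` (4 bytes), so it starts at byte offset 4 and occupies 2 bytes.
Bytes at offsets 4..5: 9B 9D.
Little-endian: lowest address holds the least-significant byte.
Reassemble most-significant byte first: 9D 9B → 0x9D9B.
Top bit is set, so as a signed 16-bit value this is 0x9D9B − 2^16 = -25189.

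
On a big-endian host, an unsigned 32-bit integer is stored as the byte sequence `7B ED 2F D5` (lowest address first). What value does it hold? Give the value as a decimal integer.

In big-endian order the high byte comes first in memory.
The bytes are already most-significant first: 0x7BED2FD5.
0x7BED2FD5 = 2079141845.

2079141845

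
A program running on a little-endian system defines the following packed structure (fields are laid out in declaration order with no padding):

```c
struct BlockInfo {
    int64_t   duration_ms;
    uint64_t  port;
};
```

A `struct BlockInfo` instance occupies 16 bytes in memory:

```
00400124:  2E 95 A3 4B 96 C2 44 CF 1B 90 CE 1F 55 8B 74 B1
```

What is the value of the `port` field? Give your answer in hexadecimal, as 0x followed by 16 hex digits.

`port` follows `duration_ms` (8 bytes), so it starts at byte offset 8 and occupies 8 bytes.
Bytes at offsets 8..15: 1B 90 CE 1F 55 8B 74 B1.
Little-endian: lowest address holds the least-significant byte.
Reassemble most-significant byte first: B1 74 8B 55 1F CE 90 1B → 0xB1748B551FCE901B.

0xB1748B551FCE901B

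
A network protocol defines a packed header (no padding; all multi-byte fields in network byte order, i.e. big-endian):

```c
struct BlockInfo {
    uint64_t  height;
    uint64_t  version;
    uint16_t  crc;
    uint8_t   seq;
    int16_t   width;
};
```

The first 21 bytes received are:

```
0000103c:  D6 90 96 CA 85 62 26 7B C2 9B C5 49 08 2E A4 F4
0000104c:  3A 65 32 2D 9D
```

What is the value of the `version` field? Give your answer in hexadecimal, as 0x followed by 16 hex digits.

0xC29BC549082EA4F4

`version` follows `height` (8 bytes), so it starts at byte offset 8 and occupies 8 bytes.
Bytes at offsets 8..15: C2 9B C5 49 08 2E A4 F4.
Big-endian stores the most-significant byte at the lowest address.
The bytes are already most-significant first: 0xC29BC549082EA4F4.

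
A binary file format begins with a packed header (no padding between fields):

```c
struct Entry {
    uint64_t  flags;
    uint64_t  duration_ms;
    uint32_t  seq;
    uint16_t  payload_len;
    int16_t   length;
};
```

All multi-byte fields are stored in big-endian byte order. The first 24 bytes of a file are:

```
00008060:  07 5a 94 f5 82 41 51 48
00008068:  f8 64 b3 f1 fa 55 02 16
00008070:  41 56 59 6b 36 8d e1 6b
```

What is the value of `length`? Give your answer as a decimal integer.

-7829

`length` follows `flags` (8 B), `duration_ms` (8 B), `seq` (4 B), `payload_len` (2 B), so it starts at offset 8 + 8 + 4 + 2 = 22 and occupies 2 bytes.
Bytes at offsets 22..23: E1 6B.
Big-endian: lowest address holds the most-significant byte.
The bytes are already most-significant first: 0xE16B.
Top bit is set, so as a signed 16-bit value this is 0xE16B − 2^16 = -7829.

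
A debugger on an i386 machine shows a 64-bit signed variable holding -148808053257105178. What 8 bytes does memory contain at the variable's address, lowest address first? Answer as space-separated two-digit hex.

E6 90 E4 2D DD 53 EF FD

Two's complement of -148808053257105178 in 64 bits: 148808053257105178 = 0x0210AC22D21B6F1A; invert → 0xFDEF53DD2DE490E5; add 1 → 0xFDEF53DD2DE490E6.
Split into bytes (most-significant first): FD EF 53 DD 2D E4 90 E6.
In little-endian order the low byte comes first in memory.
So at ascending addresses the bytes are E6 90 E4 2D DD 53 EF FD.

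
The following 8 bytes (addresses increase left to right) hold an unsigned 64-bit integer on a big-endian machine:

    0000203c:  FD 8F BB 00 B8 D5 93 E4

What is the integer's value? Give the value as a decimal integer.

Big-endian: lowest address holds the most-significant byte.
The bytes are already most-significant first: 0xFD8FBB00B8D593E4.
0xFD8FBB00B8D593E4 = 18271027825040790500.

18271027825040790500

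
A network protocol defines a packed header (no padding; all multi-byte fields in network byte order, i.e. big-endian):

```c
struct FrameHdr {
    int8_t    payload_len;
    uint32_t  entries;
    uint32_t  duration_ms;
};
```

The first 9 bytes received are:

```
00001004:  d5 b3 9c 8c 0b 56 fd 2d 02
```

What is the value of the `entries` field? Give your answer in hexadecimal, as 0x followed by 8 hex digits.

`entries` follows `payload_len` (1 byte), so it starts at byte offset 1 and occupies 4 bytes.
Bytes at offsets 1..4: B3 9C 8C 0B.
Big-endian: lowest address holds the most-significant byte.
The bytes are already most-significant first: 0xB39C8C0B.

0xB39C8C0B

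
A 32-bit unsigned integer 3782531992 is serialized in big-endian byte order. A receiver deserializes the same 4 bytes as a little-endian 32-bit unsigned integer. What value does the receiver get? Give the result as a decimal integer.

3782531992 in 32-bit hexadecimal is 0xE174DB98.
Stored big-endian, the bytes at ascending addresses are E1 74 DB 98.
Read back as little-endian, the first byte is least significant, giving 0x98DB74E1.
0x98DB74E1 = 2564519137.

2564519137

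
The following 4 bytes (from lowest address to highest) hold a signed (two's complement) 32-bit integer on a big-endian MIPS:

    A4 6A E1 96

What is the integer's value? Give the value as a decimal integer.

In big-endian order the high byte comes first in memory.
The bytes are already most-significant first: 0xA46AE196.
Top bit is set, so as a signed 32-bit value this is 0xA46AE196 − 2^32 = -1536499306.

-1536499306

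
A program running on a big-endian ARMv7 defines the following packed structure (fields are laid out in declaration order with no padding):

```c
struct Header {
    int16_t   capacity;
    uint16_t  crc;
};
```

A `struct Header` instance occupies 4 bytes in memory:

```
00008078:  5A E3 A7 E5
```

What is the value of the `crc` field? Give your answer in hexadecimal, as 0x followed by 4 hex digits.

0xA7E5

`crc` follows `capacity` (2 bytes), so it starts at byte offset 2 and occupies 2 bytes.
Bytes at offsets 2..3: A7 E5.
In big-endian order the high byte comes first in memory.
The bytes are already most-significant first: 0xA7E5.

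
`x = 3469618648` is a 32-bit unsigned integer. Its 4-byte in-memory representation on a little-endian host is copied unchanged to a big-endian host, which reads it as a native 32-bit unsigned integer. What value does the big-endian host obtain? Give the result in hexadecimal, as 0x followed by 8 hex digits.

3469618648 in 32-bit hexadecimal is 0xCECE2DD8.
Stored little-endian, the bytes at ascending addresses are D8 2D CE CE.
Read back as big-endian, the last byte is least significant, giving 0xD82DCECE.

0xD82DCECE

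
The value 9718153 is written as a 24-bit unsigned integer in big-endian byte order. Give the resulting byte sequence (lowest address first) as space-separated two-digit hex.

94 49 89

9718153 in hexadecimal, padded to 24 bits, is 0x944989.
Split into bytes (most-significant first): 94 49 89.
Big-endian stores the most-significant byte at the lowest address.
So the memory order matches the most-significant-first order: 94 49 89.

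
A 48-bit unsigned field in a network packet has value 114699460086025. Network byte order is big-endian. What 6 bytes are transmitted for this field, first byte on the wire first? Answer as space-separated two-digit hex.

68 51 8C 93 09 09

114699460086025 in hexadecimal, padded to 48 bits, is 0x68518C930909.
Split into bytes (most-significant first): 68 51 8C 93 09 09.
Big-endian stores the most-significant byte at the lowest address.
So the memory order matches the most-significant-first order: 68 51 8C 93 09 09.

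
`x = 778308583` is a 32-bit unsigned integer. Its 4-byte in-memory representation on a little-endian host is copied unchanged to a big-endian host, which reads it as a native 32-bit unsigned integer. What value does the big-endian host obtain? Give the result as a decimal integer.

3876283438

778308583 in 32-bit hexadecimal is 0x2E640BE7.
Stored little-endian, the bytes at ascending addresses are E7 0B 64 2E.
Read back as big-endian, the last byte is least significant, giving 0xE70B642E.
0xE70B642E = 3876283438.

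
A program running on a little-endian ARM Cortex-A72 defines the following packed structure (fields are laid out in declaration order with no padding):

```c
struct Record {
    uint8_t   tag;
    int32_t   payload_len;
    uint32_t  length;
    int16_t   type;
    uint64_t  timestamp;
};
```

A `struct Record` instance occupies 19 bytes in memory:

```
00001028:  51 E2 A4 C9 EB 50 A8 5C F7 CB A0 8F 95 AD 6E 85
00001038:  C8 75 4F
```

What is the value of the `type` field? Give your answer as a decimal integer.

-24373

`type` follows `tag` (1 B), `payload_len` (4 B), `length` (4 B), so it starts at offset 1 + 4 + 4 = 9 and occupies 2 bytes.
Bytes at offsets 9..10: CB A0.
Little-endian stores the least-significant byte at the lowest address.
Reassemble most-significant byte first: A0 CB → 0xA0CB.
Top bit is set, so as a signed 16-bit value this is 0xA0CB − 2^16 = -24373.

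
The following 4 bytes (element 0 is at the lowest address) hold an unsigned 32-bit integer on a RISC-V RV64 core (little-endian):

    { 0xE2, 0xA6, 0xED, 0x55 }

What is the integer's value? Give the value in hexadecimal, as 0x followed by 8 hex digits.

0x55EDA6E2

Little-endian stores the least-significant byte at the lowest address.
Reassemble most-significant byte first: 55 ED A6 E2 → 0x55EDA6E2.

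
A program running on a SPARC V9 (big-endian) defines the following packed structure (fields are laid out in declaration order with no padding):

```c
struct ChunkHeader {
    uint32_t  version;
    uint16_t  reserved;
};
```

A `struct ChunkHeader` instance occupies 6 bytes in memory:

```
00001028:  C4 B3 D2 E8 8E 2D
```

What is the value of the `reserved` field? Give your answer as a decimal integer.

`reserved` follows `version` (4 bytes), so it starts at byte offset 4 and occupies 2 bytes.
Bytes at offsets 4..5: 8E 2D.
Big-endian stores the most-significant byte at the lowest address.
The bytes are already most-significant first: 0x8E2D.
0x8E2D = 36397.

36397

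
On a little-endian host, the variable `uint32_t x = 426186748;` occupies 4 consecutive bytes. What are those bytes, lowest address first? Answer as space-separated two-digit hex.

FC 17 67 19

426186748 in hexadecimal, padded to 32 bits, is 0x196717FC.
Split into bytes (most-significant first): 19 67 17 FC.
Little-endian: lowest address holds the least-significant byte.
So at ascending addresses the bytes are FC 17 67 19.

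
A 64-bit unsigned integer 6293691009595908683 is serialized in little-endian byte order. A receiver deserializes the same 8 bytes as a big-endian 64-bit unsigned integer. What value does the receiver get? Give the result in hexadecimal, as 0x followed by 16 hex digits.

6293691009595908683 in 64-bit hexadecimal is 0x5757AEA0B908A24B.
Stored little-endian, the bytes at ascending addresses are 4B A2 08 B9 A0 AE 57 57.
Read back as big-endian, the last byte is least significant, giving 0x4BA208B9A0AE5757.

0x4BA208B9A0AE5757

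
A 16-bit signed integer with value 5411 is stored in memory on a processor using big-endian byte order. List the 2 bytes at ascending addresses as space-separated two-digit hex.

15 23

5411 in hexadecimal, padded to 16 bits, is 0x1523.
Split into bytes (most-significant first): 15 23.
Big-endian: lowest address holds the most-significant byte.
So the memory order matches the most-significant-first order: 15 23.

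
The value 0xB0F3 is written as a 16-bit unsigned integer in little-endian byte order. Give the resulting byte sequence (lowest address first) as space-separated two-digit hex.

F3 B0

Split into bytes (most-significant first): B0 F3.
Little-endian stores the least-significant byte at the lowest address.
So at ascending addresses the bytes are F3 B0.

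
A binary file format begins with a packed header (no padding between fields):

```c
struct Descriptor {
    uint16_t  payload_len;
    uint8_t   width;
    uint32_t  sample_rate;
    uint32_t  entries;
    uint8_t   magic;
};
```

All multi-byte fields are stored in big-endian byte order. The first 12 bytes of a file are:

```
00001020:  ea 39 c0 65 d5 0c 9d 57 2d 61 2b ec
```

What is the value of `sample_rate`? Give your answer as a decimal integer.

1708461213

`sample_rate` follows `payload_len` (2 B), `width` (1 B), so it starts at offset 2 + 1 = 3 and occupies 4 bytes.
Bytes at offsets 3..6: 65 D5 0C 9D.
Big-endian stores the most-significant byte at the lowest address.
The bytes are already most-significant first: 0x65D50C9D.
0x65D50C9D = 1708461213.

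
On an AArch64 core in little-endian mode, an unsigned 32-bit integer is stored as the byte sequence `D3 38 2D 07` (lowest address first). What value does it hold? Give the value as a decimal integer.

Little-endian: lowest address holds the least-significant byte.
Reassemble most-significant byte first: 07 2D 38 D3 → 0x072D38D3.
0x072D38D3 = 120404179.

120404179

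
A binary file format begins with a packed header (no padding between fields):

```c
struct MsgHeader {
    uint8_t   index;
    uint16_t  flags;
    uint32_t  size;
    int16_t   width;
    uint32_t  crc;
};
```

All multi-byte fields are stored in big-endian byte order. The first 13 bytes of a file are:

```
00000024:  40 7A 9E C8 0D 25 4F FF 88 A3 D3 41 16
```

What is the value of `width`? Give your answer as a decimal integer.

-120

`width` follows `index` (1 B), `flags` (2 B), `size` (4 B), so it starts at offset 1 + 2 + 4 = 7 and occupies 2 bytes.
Bytes at offsets 7..8: FF 88.
In big-endian order the high byte comes first in memory.
The bytes are already most-significant first: 0xFF88.
Top bit is set, so as a signed 16-bit value this is 0xFF88 − 2^16 = -120.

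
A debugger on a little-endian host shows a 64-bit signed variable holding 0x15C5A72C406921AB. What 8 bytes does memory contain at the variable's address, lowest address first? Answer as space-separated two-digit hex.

Split into bytes (most-significant first): 15 C5 A7 2C 40 69 21 AB.
In little-endian order the low byte comes first in memory.
So at ascending addresses the bytes are AB 21 69 40 2C A7 C5 15.

AB 21 69 40 2C A7 C5 15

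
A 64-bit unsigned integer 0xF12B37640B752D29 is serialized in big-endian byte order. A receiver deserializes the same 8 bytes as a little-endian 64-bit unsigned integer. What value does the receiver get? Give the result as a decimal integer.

Stored big-endian, the bytes at ascending addresses are F1 2B 37 64 0B 75 2D 29.
Read back as little-endian, the first byte is least significant, giving 0x292D750B64372BF1.
0x292D750B64372BF1 = 2967156421293452273.

2967156421293452273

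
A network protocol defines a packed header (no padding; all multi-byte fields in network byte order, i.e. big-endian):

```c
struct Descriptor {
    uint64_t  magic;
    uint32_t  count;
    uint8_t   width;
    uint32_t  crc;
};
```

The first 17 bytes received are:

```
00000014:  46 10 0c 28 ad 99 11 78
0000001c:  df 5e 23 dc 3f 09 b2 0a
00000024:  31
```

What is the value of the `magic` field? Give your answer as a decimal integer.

`magic` is the first field, at byte offset 0, occupying 8 bytes.
Bytes at offsets 0..7: 46 10 0C 28 AD 99 11 78.
In big-endian order the high byte comes first in memory.
The bytes are already most-significant first: 0x46100C28AD991178.
0x46100C28AD991178 = 5048548551133041016.

5048548551133041016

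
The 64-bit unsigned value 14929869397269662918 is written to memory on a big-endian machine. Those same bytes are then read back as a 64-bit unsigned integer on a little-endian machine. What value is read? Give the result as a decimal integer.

14324889863181906383

14929869397269662918 in 64-bit hexadecimal is 0xCF318D1D6F3BCCC6.
Stored big-endian, the bytes at ascending addresses are CF 31 8D 1D 6F 3B CC C6.
Read back as little-endian, the first byte is least significant, giving 0xC6CC3B6F1D8D31CF.
0xC6CC3B6F1D8D31CF = 14324889863181906383.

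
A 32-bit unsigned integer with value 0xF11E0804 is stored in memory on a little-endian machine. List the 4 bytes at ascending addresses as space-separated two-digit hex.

Split into bytes (most-significant first): F1 1E 08 04.
Little-endian stores the least-significant byte at the lowest address.
So at ascending addresses the bytes are 04 08 1E F1.

04 08 1E F1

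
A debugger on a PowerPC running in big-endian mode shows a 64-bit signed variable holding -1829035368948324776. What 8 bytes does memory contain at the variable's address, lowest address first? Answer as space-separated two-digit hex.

E6 9D F6 05 C8 35 A6 58

Two's complement of -1829035368948324776 in 64 bits: 1829035368948324776 = 0x196209FA37CA59A8; invert → 0xE69DF605C835A657; add 1 → 0xE69DF605C835A658.
Split into bytes (most-significant first): E6 9D F6 05 C8 35 A6 58.
Big-endian: lowest address holds the most-significant byte.
So the memory order matches the most-significant-first order: E6 9D F6 05 C8 35 A6 58.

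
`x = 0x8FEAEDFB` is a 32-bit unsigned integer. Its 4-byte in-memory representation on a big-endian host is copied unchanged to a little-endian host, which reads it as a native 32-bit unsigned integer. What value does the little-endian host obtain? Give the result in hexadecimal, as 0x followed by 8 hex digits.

0xFBEDEA8F

Stored big-endian, the bytes at ascending addresses are 8F EA ED FB.
Read back as little-endian, the first byte is least significant, giving 0xFBEDEA8F.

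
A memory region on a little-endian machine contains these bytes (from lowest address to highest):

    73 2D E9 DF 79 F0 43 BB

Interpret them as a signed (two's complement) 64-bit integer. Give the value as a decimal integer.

Little-endian: lowest address holds the least-significant byte.
Reassemble most-significant byte first: BB 43 F0 79 DF E9 2D 73 → 0xBB43F079DFE92D73.
Top bit is set, so as a signed 64-bit value this is 0xBB43F079DFE92D73 − 2^64 = -4952850758939103885.

-4952850758939103885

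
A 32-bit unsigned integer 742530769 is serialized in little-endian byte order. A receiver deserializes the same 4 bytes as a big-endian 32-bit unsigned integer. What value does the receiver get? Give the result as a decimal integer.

742530769 in 32-bit hexadecimal is 0x2C421ED1.
Stored little-endian, the bytes at ascending addresses are D1 1E 42 2C.
Read back as big-endian, the last byte is least significant, giving 0xD11E422C.
0xD11E422C = 3508421164.

3508421164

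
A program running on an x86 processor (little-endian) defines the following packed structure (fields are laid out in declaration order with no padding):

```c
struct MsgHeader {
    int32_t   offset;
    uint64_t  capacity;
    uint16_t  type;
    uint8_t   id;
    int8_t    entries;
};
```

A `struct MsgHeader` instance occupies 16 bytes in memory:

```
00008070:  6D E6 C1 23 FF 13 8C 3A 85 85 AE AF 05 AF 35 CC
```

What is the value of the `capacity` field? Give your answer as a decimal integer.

12659202409844446207

`capacity` follows `offset` (4 bytes), so it starts at byte offset 4 and occupies 8 bytes.
Bytes at offsets 4..11: FF 13 8C 3A 85 85 AE AF.
In little-endian order the low byte comes first in memory.
Reassemble most-significant byte first: AF AE 85 85 3A 8C 13 FF → 0xAFAE85853A8C13FF.
0xAFAE85853A8C13FF = 12659202409844446207.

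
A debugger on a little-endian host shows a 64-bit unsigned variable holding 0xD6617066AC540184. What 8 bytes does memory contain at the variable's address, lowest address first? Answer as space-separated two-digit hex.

Split into bytes (most-significant first): D6 61 70 66 AC 54 01 84.
In little-endian order the low byte comes first in memory.
So at ascending addresses the bytes are 84 01 54 AC 66 70 61 D6.

84 01 54 AC 66 70 61 D6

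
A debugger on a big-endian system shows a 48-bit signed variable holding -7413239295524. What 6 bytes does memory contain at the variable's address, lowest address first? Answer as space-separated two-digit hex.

Two's complement of -7413239295524 in 48 bits: 7413239295524 = 0x06BE077EAE24; invert → 0xF941F88151DB; add 1 → 0xF941F88151DC.
Split into bytes (most-significant first): F9 41 F8 81 51 DC.
Big-endian stores the most-significant byte at the lowest address.
So the memory order matches the most-significant-first order: F9 41 F8 81 51 DC.

F9 41 F8 81 51 DC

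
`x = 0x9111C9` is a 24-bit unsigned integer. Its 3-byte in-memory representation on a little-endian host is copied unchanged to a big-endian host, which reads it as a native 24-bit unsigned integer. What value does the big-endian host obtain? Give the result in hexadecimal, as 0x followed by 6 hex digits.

0xC91191

Stored little-endian, the bytes at ascending addresses are C9 11 91.
Read back as big-endian, the last byte is least significant, giving 0xC91191.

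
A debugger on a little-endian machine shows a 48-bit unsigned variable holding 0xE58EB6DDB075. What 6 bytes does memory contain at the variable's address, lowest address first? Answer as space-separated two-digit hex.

75 B0 DD B6 8E E5

Split into bytes (most-significant first): E5 8E B6 DD B0 75.
Little-endian: lowest address holds the least-significant byte.
So at ascending addresses the bytes are 75 B0 DD B6 8E E5.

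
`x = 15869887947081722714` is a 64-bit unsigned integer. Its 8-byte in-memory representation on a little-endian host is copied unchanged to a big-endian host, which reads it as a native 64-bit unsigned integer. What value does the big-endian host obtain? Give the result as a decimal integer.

15869887947081722714 in 64-bit hexadecimal is 0xDC3D2B016F0F2B5A.
Stored little-endian, the bytes at ascending addresses are 5A 2B 0F 6F 01 2B 3D DC.
Read back as big-endian, the last byte is least significant, giving 0x5A2B0F6F012B3DDC.
0x5A2B0F6F012B3DDC = 6497303856847470044.

6497303856847470044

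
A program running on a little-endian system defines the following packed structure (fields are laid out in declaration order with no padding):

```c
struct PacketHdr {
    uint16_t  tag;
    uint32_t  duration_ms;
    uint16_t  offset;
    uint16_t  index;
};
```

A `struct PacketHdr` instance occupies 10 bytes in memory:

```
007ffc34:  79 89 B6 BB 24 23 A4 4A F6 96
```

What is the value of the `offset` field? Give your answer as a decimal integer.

`offset` follows `tag` (2 B), `duration_ms` (4 B), so it starts at offset 2 + 4 = 6 and occupies 2 bytes.
Bytes at offsets 6..7: A4 4A.
Little-endian stores the least-significant byte at the lowest address.
Reassemble most-significant byte first: 4A A4 → 0x4AA4.
0x4AA4 = 19108.

19108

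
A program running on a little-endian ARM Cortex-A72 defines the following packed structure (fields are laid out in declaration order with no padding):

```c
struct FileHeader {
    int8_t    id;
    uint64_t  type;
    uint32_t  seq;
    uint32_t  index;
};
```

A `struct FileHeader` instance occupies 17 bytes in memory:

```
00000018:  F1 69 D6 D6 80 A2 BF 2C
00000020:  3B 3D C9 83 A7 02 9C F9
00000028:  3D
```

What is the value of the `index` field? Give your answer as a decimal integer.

1039768578

`index` follows `id` (1 B), `type` (8 B), `seq` (4 B), so it starts at offset 1 + 8 + 4 = 13 and occupies 4 bytes.
Bytes at offsets 13..16: 02 9C F9 3D.
Little-endian stores the least-significant byte at the lowest address.
Reassemble most-significant byte first: 3D F9 9C 02 → 0x3DF99C02.
0x3DF99C02 = 1039768578.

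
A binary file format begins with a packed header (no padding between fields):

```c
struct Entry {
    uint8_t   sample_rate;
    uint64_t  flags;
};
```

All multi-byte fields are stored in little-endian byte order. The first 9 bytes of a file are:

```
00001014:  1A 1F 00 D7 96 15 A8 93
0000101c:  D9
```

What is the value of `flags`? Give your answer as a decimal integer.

15678059538485280799

`flags` follows `sample_rate` (1 byte), so it starts at byte offset 1 and occupies 8 bytes.
Bytes at offsets 1..8: 1F 00 D7 96 15 A8 93 D9.
In little-endian order the low byte comes first in memory.
Reassemble most-significant byte first: D9 93 A8 15 96 D7 00 1F → 0xD993A81596D7001F.
0xD993A81596D7001F = 15678059538485280799.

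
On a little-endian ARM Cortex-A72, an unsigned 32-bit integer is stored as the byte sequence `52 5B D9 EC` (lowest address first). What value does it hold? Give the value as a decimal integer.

In little-endian order the low byte comes first in memory.
Reassemble most-significant byte first: EC D9 5B 52 → 0xECD95B52.
0xECD95B52 = 3973667666.

3973667666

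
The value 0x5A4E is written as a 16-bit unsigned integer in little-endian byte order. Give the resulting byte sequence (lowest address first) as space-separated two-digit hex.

4E 5A

Split into bytes (most-significant first): 5A 4E.
Little-endian: lowest address holds the least-significant byte.
So at ascending addresses the bytes are 4E 5A.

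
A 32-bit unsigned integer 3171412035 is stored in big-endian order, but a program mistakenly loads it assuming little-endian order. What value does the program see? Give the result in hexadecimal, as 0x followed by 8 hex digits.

0x43E807BD

3171412035 in 32-bit hexadecimal is 0xBD07E843.
Stored big-endian, the bytes at ascending addresses are BD 07 E8 43.
Read back as little-endian, the first byte is least significant, giving 0x43E807BD.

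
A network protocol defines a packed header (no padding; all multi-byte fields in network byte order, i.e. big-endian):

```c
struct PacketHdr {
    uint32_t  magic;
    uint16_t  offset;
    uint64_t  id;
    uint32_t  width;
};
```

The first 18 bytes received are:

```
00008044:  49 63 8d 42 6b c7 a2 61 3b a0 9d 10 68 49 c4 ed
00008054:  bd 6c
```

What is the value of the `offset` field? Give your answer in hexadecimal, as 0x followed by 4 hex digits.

`offset` follows `magic` (4 bytes), so it starts at byte offset 4 and occupies 2 bytes.
Bytes at offsets 4..5: 6B C7.
In big-endian order the high byte comes first in memory.
The bytes are already most-significant first: 0x6BC7.

0x6BC7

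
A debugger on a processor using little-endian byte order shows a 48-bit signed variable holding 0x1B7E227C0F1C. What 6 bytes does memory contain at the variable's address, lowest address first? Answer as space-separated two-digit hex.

1C 0F 7C 22 7E 1B

Split into bytes (most-significant first): 1B 7E 22 7C 0F 1C.
In little-endian order the low byte comes first in memory.
So at ascending addresses the bytes are 1C 0F 7C 22 7E 1B.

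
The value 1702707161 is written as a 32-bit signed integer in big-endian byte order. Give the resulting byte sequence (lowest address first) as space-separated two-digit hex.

1702707161 in hexadecimal, padded to 32 bits, is 0x657D3FD9.
Split into bytes (most-significant first): 65 7D 3F D9.
Big-endian stores the most-significant byte at the lowest address.
So the memory order matches the most-significant-first order: 65 7D 3F D9.

65 7D 3F D9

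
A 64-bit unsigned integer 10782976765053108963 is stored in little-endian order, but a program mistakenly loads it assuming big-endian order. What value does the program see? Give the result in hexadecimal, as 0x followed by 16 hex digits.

0xE30248B63CD4A495

10782976765053108963 in 64-bit hexadecimal is 0x95A4D43CB64802E3.
Stored little-endian, the bytes at ascending addresses are E3 02 48 B6 3C D4 A4 95.
Read back as big-endian, the last byte is least significant, giving 0xE30248B63CD4A495.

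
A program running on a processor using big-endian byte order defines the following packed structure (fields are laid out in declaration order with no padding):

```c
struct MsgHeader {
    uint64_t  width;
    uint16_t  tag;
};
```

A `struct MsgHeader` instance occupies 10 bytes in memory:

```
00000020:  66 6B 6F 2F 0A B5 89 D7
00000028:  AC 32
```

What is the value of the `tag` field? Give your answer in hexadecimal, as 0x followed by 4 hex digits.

0xAC32

`tag` follows `width` (8 bytes), so it starts at byte offset 8 and occupies 2 bytes.
Bytes at offsets 8..9: AC 32.
Big-endian: lowest address holds the most-significant byte.
The bytes are already most-significant first: 0xAC32.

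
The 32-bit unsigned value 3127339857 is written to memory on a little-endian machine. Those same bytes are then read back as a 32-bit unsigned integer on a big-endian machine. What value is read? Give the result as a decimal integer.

1365993402

3127339857 in 32-bit hexadecimal is 0xBA676B51.
Stored little-endian, the bytes at ascending addresses are 51 6B 67 BA.
Read back as big-endian, the last byte is least significant, giving 0x516B67BA.
0x516B67BA = 1365993402.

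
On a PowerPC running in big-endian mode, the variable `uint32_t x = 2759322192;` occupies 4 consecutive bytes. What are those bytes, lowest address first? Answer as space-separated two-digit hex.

A4 77 EA 50

2759322192 in hexadecimal, padded to 32 bits, is 0xA477EA50.
Split into bytes (most-significant first): A4 77 EA 50.
In big-endian order the high byte comes first in memory.
So the memory order matches the most-significant-first order: A4 77 EA 50.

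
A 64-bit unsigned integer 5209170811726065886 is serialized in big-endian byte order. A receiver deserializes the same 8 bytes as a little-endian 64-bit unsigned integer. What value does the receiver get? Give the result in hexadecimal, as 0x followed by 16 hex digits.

5209170811726065886 in 64-bit hexadecimal is 0x484AB140FF43F0DE.
Stored big-endian, the bytes at ascending addresses are 48 4A B1 40 FF 43 F0 DE.
Read back as little-endian, the first byte is least significant, giving 0xDEF043FF40B14A48.

0xDEF043FF40B14A48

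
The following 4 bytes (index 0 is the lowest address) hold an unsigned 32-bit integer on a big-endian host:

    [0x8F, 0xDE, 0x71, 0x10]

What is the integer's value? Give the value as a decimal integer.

Big-endian: lowest address holds the most-significant byte.
The bytes are already most-significant first: 0x8FDE7110.
0x8FDE7110 = 2413719824.

2413719824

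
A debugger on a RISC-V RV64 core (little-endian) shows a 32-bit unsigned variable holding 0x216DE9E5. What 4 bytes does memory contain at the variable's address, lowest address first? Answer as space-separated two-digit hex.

Split into bytes (most-significant first): 21 6D E9 E5.
Little-endian stores the least-significant byte at the lowest address.
So at ascending addresses the bytes are E5 E9 6D 21.

E5 E9 6D 21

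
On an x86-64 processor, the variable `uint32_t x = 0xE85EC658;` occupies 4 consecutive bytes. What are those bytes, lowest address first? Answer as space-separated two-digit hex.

Split into bytes (most-significant first): E8 5E C6 58.
In little-endian order the low byte comes first in memory.
So at ascending addresses the bytes are 58 C6 5E E8.

58 C6 5E E8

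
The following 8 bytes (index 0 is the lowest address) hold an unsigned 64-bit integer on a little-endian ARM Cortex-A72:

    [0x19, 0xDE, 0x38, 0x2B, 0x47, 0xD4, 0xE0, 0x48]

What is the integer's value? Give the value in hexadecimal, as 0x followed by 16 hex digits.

0x48E0D4472B38DE19

Little-endian stores the least-significant byte at the lowest address.
Reassemble most-significant byte first: 48 E0 D4 47 2B 38 DE 19 → 0x48E0D4472B38DE19.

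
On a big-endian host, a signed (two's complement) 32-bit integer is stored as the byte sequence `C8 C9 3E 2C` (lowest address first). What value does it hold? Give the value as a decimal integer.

Big-endian stores the most-significant byte at the lowest address.
The bytes are already most-significant first: 0xC8C93E2C.
Top bit is set, so as a signed 32-bit value this is 0xC8C93E2C − 2^32 = -926335444.

-926335444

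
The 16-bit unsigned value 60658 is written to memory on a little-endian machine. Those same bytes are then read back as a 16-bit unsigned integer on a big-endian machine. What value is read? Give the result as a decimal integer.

60658 in 16-bit hexadecimal is 0xECF2.
Stored little-endian, the bytes at ascending addresses are F2 EC.
Read back as big-endian, the last byte is least significant, giving 0xF2EC.
0xF2EC = 62188.

62188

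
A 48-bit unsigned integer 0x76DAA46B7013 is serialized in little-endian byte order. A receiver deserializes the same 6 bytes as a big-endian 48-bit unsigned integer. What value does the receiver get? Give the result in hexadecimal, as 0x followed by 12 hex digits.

Stored little-endian, the bytes at ascending addresses are 13 70 6B A4 DA 76.
Read back as big-endian, the last byte is least significant, giving 0x13706BA4DA76.

0x13706BA4DA76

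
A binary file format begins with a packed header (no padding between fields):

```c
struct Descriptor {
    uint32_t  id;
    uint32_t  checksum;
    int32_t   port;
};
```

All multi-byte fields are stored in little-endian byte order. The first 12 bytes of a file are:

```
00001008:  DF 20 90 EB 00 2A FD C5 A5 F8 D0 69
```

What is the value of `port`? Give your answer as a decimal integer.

`port` follows `id` (4 B), `checksum` (4 B), so it starts at offset 4 + 4 = 8 and occupies 4 bytes.
Bytes at offsets 8..11: A5 F8 D0 69.
Little-endian: lowest address holds the least-significant byte.
Reassemble most-significant byte first: 69 D0 F8 A5 → 0x69D0F8A5.
0x69D0F8A5 = 1775302821.

1775302821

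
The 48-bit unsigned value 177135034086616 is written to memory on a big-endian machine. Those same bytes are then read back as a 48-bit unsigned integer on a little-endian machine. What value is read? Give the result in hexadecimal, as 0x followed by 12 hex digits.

0xD8B4C8761AA1

177135034086616 in 48-bit hexadecimal is 0xA11A76C8B4D8.
Stored big-endian, the bytes at ascending addresses are A1 1A 76 C8 B4 D8.
Read back as little-endian, the first byte is least significant, giving 0xD8B4C8761AA1.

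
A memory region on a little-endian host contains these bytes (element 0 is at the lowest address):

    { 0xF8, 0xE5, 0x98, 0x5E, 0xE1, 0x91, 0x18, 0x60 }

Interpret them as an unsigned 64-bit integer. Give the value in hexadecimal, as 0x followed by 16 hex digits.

0x601891E15E98E5F8

Little-endian stores the least-significant byte at the lowest address.
Reassemble most-significant byte first: 60 18 91 E1 5E 98 E5 F8 → 0x601891E15E98E5F8.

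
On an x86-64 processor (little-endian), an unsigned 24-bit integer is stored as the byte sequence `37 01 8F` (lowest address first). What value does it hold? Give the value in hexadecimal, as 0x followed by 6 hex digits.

0x8F0137

In little-endian order the low byte comes first in memory.
Reassemble most-significant byte first: 8F 01 37 → 0x8F0137.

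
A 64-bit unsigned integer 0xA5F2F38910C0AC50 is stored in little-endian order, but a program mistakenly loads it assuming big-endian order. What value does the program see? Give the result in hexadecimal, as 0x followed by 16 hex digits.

0x50ACC01089F3F2A5

Stored little-endian, the bytes at ascending addresses are 50 AC C0 10 89 F3 F2 A5.
Read back as big-endian, the last byte is least significant, giving 0x50ACC01089F3F2A5.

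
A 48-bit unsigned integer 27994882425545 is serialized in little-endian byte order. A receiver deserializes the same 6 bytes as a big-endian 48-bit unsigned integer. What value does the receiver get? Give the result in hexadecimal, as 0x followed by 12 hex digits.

27994882425545 in 48-bit hexadecimal is 0x19761105C2C9.
Stored little-endian, the bytes at ascending addresses are C9 C2 05 11 76 19.
Read back as big-endian, the last byte is least significant, giving 0xC9C205117619.

0xC9C205117619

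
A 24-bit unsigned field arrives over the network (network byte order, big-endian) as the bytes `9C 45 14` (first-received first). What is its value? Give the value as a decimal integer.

10241300

Big-endian stores the most-significant byte at the lowest address.
The bytes are already most-significant first: 0x9C4514.
0x9C4514 = 10241300.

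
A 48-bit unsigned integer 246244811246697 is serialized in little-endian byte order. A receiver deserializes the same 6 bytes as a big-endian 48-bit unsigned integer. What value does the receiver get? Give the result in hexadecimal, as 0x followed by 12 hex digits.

246244811246697 in 48-bit hexadecimal is 0xDFF556808C69.
Stored little-endian, the bytes at ascending addresses are 69 8C 80 56 F5 DF.
Read back as big-endian, the last byte is least significant, giving 0x698C8056F5DF.

0x698C8056F5DF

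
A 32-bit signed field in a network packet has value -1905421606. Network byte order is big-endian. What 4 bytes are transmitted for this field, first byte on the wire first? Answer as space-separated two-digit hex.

Two's complement of -1905421606 in 32 bits: 1905421606 = 0x71926D26; invert → 0x8E6D92D9; add 1 → 0x8E6D92DA.
Split into bytes (most-significant first): 8E 6D 92 DA.
Big-endian stores the most-significant byte at the lowest address.
So the memory order matches the most-significant-first order: 8E 6D 92 DA.

8E 6D 92 DA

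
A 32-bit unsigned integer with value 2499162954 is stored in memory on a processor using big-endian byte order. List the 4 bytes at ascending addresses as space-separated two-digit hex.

2499162954 in hexadecimal, padded to 32 bits, is 0x94F6334A.
Split into bytes (most-significant first): 94 F6 33 4A.
Big-endian stores the most-significant byte at the lowest address.
So the memory order matches the most-significant-first order: 94 F6 33 4A.

94 F6 33 4A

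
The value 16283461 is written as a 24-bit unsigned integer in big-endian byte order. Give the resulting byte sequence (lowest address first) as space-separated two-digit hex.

F8 77 45

16283461 in hexadecimal, padded to 24 bits, is 0xF87745.
Split into bytes (most-significant first): F8 77 45.
Big-endian stores the most-significant byte at the lowest address.
So the memory order matches the most-significant-first order: F8 77 45.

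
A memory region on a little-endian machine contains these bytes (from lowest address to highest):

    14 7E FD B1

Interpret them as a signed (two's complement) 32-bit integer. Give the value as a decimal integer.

Little-endian: lowest address holds the least-significant byte.
Reassemble most-significant byte first: B1 FD 7E 14 → 0xB1FD7E14.
Top bit is set, so as a signed 32-bit value this is 0xB1FD7E14 − 2^32 = -1308787180.

-1308787180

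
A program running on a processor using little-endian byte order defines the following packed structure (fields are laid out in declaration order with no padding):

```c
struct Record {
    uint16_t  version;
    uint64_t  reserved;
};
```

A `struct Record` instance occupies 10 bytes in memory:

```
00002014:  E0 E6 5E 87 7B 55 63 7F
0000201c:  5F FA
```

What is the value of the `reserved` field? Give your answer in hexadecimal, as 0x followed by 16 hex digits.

`reserved` follows `version` (2 bytes), so it starts at byte offset 2 and occupies 8 bytes.
Bytes at offsets 2..9: 5E 87 7B 55 63 7F 5F FA.
In little-endian order the low byte comes first in memory.
Reassemble most-significant byte first: FA 5F 7F 63 55 7B 87 5E → 0xFA5F7F63557B875E.

0xFA5F7F63557B875E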